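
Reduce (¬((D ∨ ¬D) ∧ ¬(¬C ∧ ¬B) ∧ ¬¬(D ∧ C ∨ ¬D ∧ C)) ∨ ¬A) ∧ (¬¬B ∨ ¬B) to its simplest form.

(¬((D ∨ ¬D) ∧ ¬(¬C ∧ ¬B) ∧ ¬¬(D ∧ C ∨ ¬D ∧ C)) ∨ ¬A) ∧ (¬¬B ∨ ¬B)
= (¬((D ∨ ¬D) ∧ ¬(¬C ∧ ¬B) ∧ ¬¬(D ∧ C ∨ ¬D ∧ C)) ∨ ¬A) ∧ (B ∨ ¬B)   — double negation
= (¬((D ∨ ¬D) ∧ ¬(¬C ∧ ¬B) ∧ ¬¬C) ∨ ¬A) ∧ (B ∨ ¬B)   — distribution
= (¬(¬(¬C ∧ ¬B) ∧ ¬¬C) ∨ ¬A) ∧ (B ∨ ¬B)   — complement / identity
= (¬C ∧ ¬B ∨ ¬C ∨ ¬A) ∧ (B ∨ ¬B)   — De Morgan
= (¬C ∨ ¬A) ∧ (B ∨ ¬B)   — absorption
= ¬C ∨ ¬A   — complement / identity

¬C ∨ ¬A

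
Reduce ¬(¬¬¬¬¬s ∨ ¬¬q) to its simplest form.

¬(¬¬¬¬¬s ∨ ¬¬q)
= ¬(¬¬¬s ∨ ¬¬q)   — double negation
= ¬(¬s ∨ ¬¬q)   — double negation
= s ∧ ¬q   — De Morgan

s ∧ ¬q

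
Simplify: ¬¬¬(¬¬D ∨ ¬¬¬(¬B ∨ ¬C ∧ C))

¬¬¬(¬¬D ∨ ¬¬¬(¬B ∨ ¬C ∧ C))
= ¬(¬¬D ∨ ¬¬¬(¬B ∨ ¬C ∧ C))   (double negation)
= ¬(¬¬D ∨ ¬¬¬¬B)   (complement / identity)
= ¬D ∧ ¬¬¬B   (De Morgan)
= ¬D ∧ ¬B   (double negation)

¬D ∧ ¬B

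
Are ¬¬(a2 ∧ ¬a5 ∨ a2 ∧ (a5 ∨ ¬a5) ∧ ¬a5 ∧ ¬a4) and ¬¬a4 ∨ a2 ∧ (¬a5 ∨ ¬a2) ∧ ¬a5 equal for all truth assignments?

E1: ¬¬(a2 ∧ ¬a5 ∨ a2 ∧ (a5 ∨ ¬a5) ∧ ¬a5 ∧ ¬a4)
    = a2 ∧ ¬a5 ∨ a2 ∧ (a5 ∨ ¬a5) ∧ ¬a5 ∧ ¬a4   — double negation
    = a2 ∧ ¬a5 ∨ a2 ∧ ¬a5 ∧ ¬a4   — complement / identity
    = a2 ∧ ¬a5   — absorption
E2: ¬¬a4 ∨ a2 ∧ (¬a5 ∨ ¬a2) ∧ ¬a5
    = ¬¬a4 ∨ a2 ∧ ¬a5   — absorption
    = a4 ∨ a2 ∧ ¬a5   — double negation
These differ: at a2=0, a4=1, a5=0, E1 = 0 but E2 = 1.

No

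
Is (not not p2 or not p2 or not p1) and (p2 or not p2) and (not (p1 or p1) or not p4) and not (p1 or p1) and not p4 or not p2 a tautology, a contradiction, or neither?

(not not p2 or not p2 or not p1) and (p2 or not p2) and (not (p1 or p1) or not p4) and not (p1 or p1) and not p4 or not p2
= (p2 or not p2 or not p1) and (p2 or not p2) and (not (p1 or p1) or not p4) and not (p1 or p1) and not p4 or not p2   (double negation)
= (p2 or not p2) and (not (p1 or p1) or not p4) and not (p1 or p1) and not p4 or not p2   (absorption)
= (p2 or not p2) and not (p1 or p1) and not p4 or not p2   (absorption)
= (p2 or not p2) and not p1 and not p4 or not p2   (idempotence)
= not p1 and not p4 or not p2   (complement / identity)
This depends on p1, p2, p4, so it is not a constant.

neither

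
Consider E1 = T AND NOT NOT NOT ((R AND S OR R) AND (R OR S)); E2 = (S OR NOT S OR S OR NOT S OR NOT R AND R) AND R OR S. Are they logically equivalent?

No

E1: T AND NOT NOT NOT ((R AND S OR R) AND (R OR S))
    = T AND NOT NOT NOT (R AND (R OR S))   (absorption)
    = T AND NOT NOT NOT R   (absorption)
    = T AND NOT R   (double negation)
E2: (S OR NOT S OR S OR NOT S OR NOT R AND R) AND R OR S
    = (S OR NOT S OR S OR NOT S) AND R OR S   (complement / identity)
    = (S OR NOT S) AND R OR S   (idempotence)
    = R OR S   (complement / identity)
These differ: at R=1, S=1, T=0, E1 = 0 but E2 = 1.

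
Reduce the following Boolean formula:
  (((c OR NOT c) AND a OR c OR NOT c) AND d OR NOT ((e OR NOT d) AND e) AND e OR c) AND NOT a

(((c OR NOT c) AND a OR c OR NOT c) AND d OR NOT ((e OR NOT d) AND e) AND e OR c) AND NOT a
= ((c OR NOT c) AND d OR NOT ((e OR NOT d) AND e) AND e OR c) AND NOT a   [absorption]
= (d OR NOT ((e OR NOT d) AND e) AND e OR c) AND NOT a   [complement / identity]
= (d OR NOT e AND e OR c) AND NOT a   [absorption]
= (d OR c) AND NOT a   [complement / identity]

(d OR c) AND NOT a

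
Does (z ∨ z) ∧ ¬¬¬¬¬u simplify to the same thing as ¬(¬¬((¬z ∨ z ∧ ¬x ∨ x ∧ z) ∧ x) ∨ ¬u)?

No

E1: (z ∨ z) ∧ ¬¬¬¬¬u
    = (z ∨ z) ∧ ¬¬¬u   [double negation]
    = z ∧ ¬¬¬u   [idempotence]
    = z ∧ ¬u   [double negation]
E2: ¬(¬¬((¬z ∨ z ∧ ¬x ∨ x ∧ z) ∧ x) ∨ ¬u)
    = ¬(¬¬((¬z ∨ z) ∧ x) ∨ ¬u)   [distribution]
    = ¬((¬z ∨ z) ∧ x) ∧ u   [De Morgan]
    = ¬x ∧ u   [complement / identity]
These differ: at u=1, x=0, z=0, E1 = 0 but E2 = 1.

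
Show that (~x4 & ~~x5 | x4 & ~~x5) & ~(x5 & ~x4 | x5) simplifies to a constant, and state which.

(~x4 & ~~x5 | x4 & ~~x5) & ~(x5 & ~x4 | x5)
= (~x4 & ~~x5 | x4 & ~~x5) & ~x5   (absorption)
= ~~x5 & ~x5   (distribution)
= x5 & ~x5   (double negation)
= 0   (complement)

0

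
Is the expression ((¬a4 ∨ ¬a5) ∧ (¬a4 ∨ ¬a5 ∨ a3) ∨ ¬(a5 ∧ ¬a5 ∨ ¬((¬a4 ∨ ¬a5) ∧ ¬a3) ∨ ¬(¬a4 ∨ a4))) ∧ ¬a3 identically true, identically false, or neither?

neither

((¬a4 ∨ ¬a5) ∧ (¬a4 ∨ ¬a5 ∨ a3) ∨ ¬(a5 ∧ ¬a5 ∨ ¬((¬a4 ∨ ¬a5) ∧ ¬a3) ∨ ¬(¬a4 ∨ a4))) ∧ ¬a3
= ((¬a4 ∨ ¬a5) ∧ (¬a4 ∨ ¬a5 ∨ a3) ∨ ¬(¬((¬a4 ∨ ¬a5) ∧ ¬a3) ∨ ¬(¬a4 ∨ a4))) ∧ ¬a3
= (¬a4 ∨ ¬a5 ∨ ¬(¬((¬a4 ∨ ¬a5) ∧ ¬a3) ∨ ¬(¬a4 ∨ a4))) ∧ ¬a3
= (¬a4 ∨ ¬a5 ∨ (¬a4 ∨ ¬a5) ∧ ¬a3 ∧ (¬a4 ∨ a4)) ∧ ¬a3
= (¬a4 ∨ ¬a5 ∨ (¬a4 ∨ ¬a5) ∧ ¬a3) ∧ ¬a3
= (¬a4 ∨ ¬a5) ∧ ¬a3
This depends on a3, a4, a5, so it is not a constant.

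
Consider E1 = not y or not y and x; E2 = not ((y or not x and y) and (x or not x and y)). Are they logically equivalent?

Yes

E1: not y or not y and x
    = not y   (absorption)
E2: not ((y or not x and y) and (x or not x and y))
    = not (y and x or not x and y)   (distribution)
    = not y   (distribution)
Both reduce to not y, so they are equivalent.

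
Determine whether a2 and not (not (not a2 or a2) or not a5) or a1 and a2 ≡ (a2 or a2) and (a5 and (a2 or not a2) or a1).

Yes

E1: a2 and not (not (not a2 or a2) or not a5) or a1 and a2
    = a2 and (not a2 or a2) and a5 or a1 and a2   [De Morgan]
    = a2 and ((not a2 or a2) and a5 or a1)   [distribution]
    = a2 and (a5 or a1)   [complement / identity]
E2: (a2 or a2) and (a5 and (a2 or not a2) or a1)
    = (a2 or a2) and (a5 or a1)   [complement / identity]
    = a2 and (a5 or a1)   [idempotence]
Both reduce to a2 and (a5 or a1), so they are equivalent.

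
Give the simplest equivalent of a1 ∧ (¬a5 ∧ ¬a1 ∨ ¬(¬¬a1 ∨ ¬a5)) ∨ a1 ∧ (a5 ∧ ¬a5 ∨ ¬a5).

a1 ∧ ¬a5

a1 ∧ (¬a5 ∧ ¬a1 ∨ ¬(¬¬a1 ∨ ¬a5)) ∨ a1 ∧ (a5 ∧ ¬a5 ∨ ¬a5)
= a1 ∧ (¬a5 ∧ ¬a1 ∨ ¬a1 ∧ a5) ∨ a1 ∧ (a5 ∧ ¬a5 ∨ ¬a5)
= a1 ∧ ¬a1 ∨ a1 ∧ (a5 ∧ ¬a5 ∨ ¬a5)
= a1 ∧ ¬a1 ∨ a1 ∧ ¬a5
= a1 ∧ ¬a5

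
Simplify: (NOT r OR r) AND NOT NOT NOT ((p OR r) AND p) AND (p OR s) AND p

FALSE

(NOT r OR r) AND NOT NOT NOT ((p OR r) AND p) AND (p OR s) AND p
= NOT NOT NOT ((p OR r) AND p) AND (p OR s) AND p   — complement / identity
= NOT NOT NOT p AND (p OR s) AND p   — absorption
= NOT NOT NOT p AND p   — absorption
= NOT p AND p   — double negation
= FALSE   — complement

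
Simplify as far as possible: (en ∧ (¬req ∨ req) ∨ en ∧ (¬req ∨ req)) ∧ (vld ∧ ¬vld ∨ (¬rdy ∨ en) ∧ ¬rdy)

(en ∧ (¬req ∨ req) ∨ en ∧ (¬req ∨ req)) ∧ (vld ∧ ¬vld ∨ (¬rdy ∨ en) ∧ ¬rdy)
= (en ∧ (¬req ∨ req) ∨ en ∧ (¬req ∨ req)) ∧ (¬rdy ∨ en) ∧ ¬rdy   — complement / identity
= (en ∧ (¬req ∨ req) ∨ en ∧ (¬req ∨ req)) ∧ ¬rdy   — absorption
= en ∧ (¬req ∨ req) ∧ ¬rdy   — idempotence
= en ∧ ¬rdy   — complement / identity

en ∧ ¬rdy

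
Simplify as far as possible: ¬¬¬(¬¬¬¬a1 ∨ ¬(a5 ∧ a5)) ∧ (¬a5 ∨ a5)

¬a1 ∧ a5

¬¬¬(¬¬¬¬a1 ∨ ¬(a5 ∧ a5)) ∧ (¬a5 ∨ a5)
= ¬(¬¬¬¬a1 ∨ ¬(a5 ∧ a5)) ∧ (¬a5 ∨ a5)   [double negation]
= ¬(¬¬¬¬a1 ∨ ¬(a5 ∧ a5))   [complement / identity]
= ¬(¬¬¬¬a1 ∨ ¬a5)   [idempotence]
= ¬¬¬a1 ∧ a5   [De Morgan]
= ¬a1 ∧ a5   [double negation]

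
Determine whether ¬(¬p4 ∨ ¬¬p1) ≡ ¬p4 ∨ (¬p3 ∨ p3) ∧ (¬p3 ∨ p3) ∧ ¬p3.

No

E1: ¬(¬p4 ∨ ¬¬p1)
    = p4 ∧ ¬p1   (De Morgan)
E2: ¬p4 ∨ (¬p3 ∨ p3) ∧ (¬p3 ∨ p3) ∧ ¬p3
    = ¬p4 ∨ (¬p3 ∨ p3) ∧ ¬p3   (idempotence)
    = ¬p4 ∨ ¬p3   (complement / identity)
These differ: at p1=1, p3=0, p4=0, E1 = 0 but E2 = 1.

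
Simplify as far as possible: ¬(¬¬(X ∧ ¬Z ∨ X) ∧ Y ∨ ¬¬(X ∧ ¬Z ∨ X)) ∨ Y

¬(¬¬(X ∧ ¬Z ∨ X) ∧ Y ∨ ¬¬(X ∧ ¬Z ∨ X)) ∨ Y
= ¬¬¬(X ∧ ¬Z ∨ X) ∨ Y   (absorption)
= ¬(X ∧ ¬Z ∨ X) ∨ Y   (double negation)
= ¬X ∨ Y   (absorption)

¬X ∨ Y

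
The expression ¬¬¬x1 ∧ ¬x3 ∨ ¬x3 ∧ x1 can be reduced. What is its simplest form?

¬x3

¬¬¬x1 ∧ ¬x3 ∨ ¬x3 ∧ x1
= ¬x3 ∧ (¬¬¬x1 ∨ x1)   [distribution]
= ¬x3 ∧ (¬x1 ∨ x1)   [double negation]
= ¬x3   [complement / identity]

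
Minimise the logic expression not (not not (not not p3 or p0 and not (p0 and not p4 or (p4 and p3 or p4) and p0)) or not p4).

not (not not (not not p3 or p0 and not (p0 and not p4 or (p4 and p3 or p4) and p0)) or not p4)
= not (not not p3 or p0 and not (p0 and not p4 or (p4 and p3 or p4) and p0)) and p4
= not (not not p3 or p0 and not (p0 and not p4 or p4 and p0)) and p4
= not (not not p3 or p0 and not p0) and p4
= not not not p3 and p4
= not p3 and p4

not p3 and p4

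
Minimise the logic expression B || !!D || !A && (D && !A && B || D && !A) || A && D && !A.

B || D

B || !!D || !A && (D && !A && B || D && !A) || A && D && !A
= B || !!D || !A && D && !A || A && D && !A   (absorption)
= B || D || !A && D && !A || A && D && !A   (double negation)
= B || D || D && !A   (distribution)
= B || D   (absorption)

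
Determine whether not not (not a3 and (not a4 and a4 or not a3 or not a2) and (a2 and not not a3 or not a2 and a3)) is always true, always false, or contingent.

not not (not a3 and (not a4 and a4 or not a3 or not a2) and (a2 and not not a3 or not a2 and a3))
= not not (not a3 and (not a4 and a4 or not a3 or not a2) and (a2 and a3 or not a2 and a3))   — double negation
= not not (not a3 and (not a4 and a4 or not a3 or not a2) and a3)   — distribution
= not not (not a3 and (not a3 or not a2) and a3)   — complement / identity
= not a3 and (not a3 or not a2) and a3   — double negation
= not a3 and a3   — absorption
= False   — complement

always false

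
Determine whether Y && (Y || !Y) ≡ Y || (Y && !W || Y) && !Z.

Yes

E1: Y && (Y || !Y)
    = Y   [complement / identity]
E2: Y || (Y && !W || Y) && !Z
    = Y || Y && !Z   [absorption]
    = Y   [absorption]
Both reduce to Y, so they are equivalent.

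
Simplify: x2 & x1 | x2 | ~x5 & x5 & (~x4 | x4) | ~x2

x2 & x1 | x2 | ~x5 & x5 & (~x4 | x4) | ~x2
= x2 & x1 | x2 | ~x5 & x5 | ~x2
= x2 & x1 | x2 | ~x2
= x2 | ~x2
= 1

1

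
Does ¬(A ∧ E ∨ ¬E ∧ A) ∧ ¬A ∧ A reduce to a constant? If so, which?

¬(A ∧ E ∨ ¬E ∧ A) ∧ ¬A ∧ A
= ¬A ∧ ¬A ∧ A   [distribution]
= ¬A ∧ A   [idempotence]
= False   [complement]

yes, False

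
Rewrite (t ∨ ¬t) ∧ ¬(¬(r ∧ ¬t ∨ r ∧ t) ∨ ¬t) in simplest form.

(t ∨ ¬t) ∧ ¬(¬(r ∧ ¬t ∨ r ∧ t) ∨ ¬t)
= ¬(¬(r ∧ ¬t ∨ r ∧ t) ∨ ¬t)
= ¬(¬r ∨ ¬t)
= r ∧ t

r ∧ t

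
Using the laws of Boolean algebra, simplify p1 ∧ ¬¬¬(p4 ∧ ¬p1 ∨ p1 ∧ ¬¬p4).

p1 ∧ ¬p4

p1 ∧ ¬¬¬(p4 ∧ ¬p1 ∨ p1 ∧ ¬¬p4)
= p1 ∧ ¬¬¬(p4 ∧ ¬p1 ∨ p1 ∧ p4)   (double negation)
= p1 ∧ ¬¬¬p4   (distribution)
= p1 ∧ ¬p4   (double negation)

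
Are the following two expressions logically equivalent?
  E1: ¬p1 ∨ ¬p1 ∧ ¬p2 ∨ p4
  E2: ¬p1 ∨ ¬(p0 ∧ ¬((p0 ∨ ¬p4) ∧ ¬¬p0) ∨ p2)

E1: ¬p1 ∨ ¬p1 ∧ ¬p2 ∨ p4
    = ¬p1 ∨ p4   [absorption]
E2: ¬p1 ∨ ¬(p0 ∧ ¬((p0 ∨ ¬p4) ∧ ¬¬p0) ∨ p2)
    = ¬p1 ∨ ¬(p0 ∧ ¬((p0 ∨ ¬p4) ∧ p0) ∨ p2)   [double negation]
    = ¬p1 ∨ ¬(p0 ∧ ¬p0 ∨ p2)   [absorption]
    = ¬p1 ∨ ¬p2   [complement / identity]
These differ: at p0=0, p1=1, p2=1, p4=1, E1 = 1 but E2 = 0.

No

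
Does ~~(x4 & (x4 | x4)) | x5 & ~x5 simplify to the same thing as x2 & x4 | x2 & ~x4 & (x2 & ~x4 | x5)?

No

E1: ~~(x4 & (x4 | x4)) | x5 & ~x5
    = ~~(x4 & (x4 | x4))   [complement / identity]
    = ~~(x4 & x4)   [idempotence]
    = ~~x4   [idempotence]
    = x4   [double negation]
E2: x2 & x4 | x2 & ~x4 & (x2 & ~x4 | x5)
    = x2 & x4 | x2 & ~x4   [absorption]
    = x2   [distribution]
These differ: at x2=0, x4=1, x5=0, E1 = 1 but E2 = 0.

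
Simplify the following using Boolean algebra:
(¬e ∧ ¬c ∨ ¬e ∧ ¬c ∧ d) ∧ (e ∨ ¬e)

(¬e ∧ ¬c ∨ ¬e ∧ ¬c ∧ d) ∧ (e ∨ ¬e)
= ¬e ∧ ¬c ∧ (e ∨ ¬e)   (absorption)
= ¬e ∧ ¬c   (complement / identity)

¬e ∧ ¬c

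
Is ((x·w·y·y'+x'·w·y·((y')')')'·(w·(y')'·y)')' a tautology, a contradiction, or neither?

((x·w·y·y'+x'·w·y·((y')')')'·(w·(y')'·y)')'
= ((x·w·y·y'+x'·w·y·((y')')')'·(w·y·y)')'   — double negation
= ((x·w·y·y'+x'·w·y·y')'·(w·y·y)')'   — double negation
= ((w·y·y')'·(w·y·y)')'   — distribution
= w·y·y'+w·y·y   — De Morgan
= w·y   — distribution
This depends on w, y, so it is not a constant.

neither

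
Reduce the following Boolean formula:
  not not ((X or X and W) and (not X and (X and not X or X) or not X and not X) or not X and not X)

not X

not not ((X or X and W) and (not X and (X and not X or X) or not X and not X) or not X and not X)
= not not ((X or X and W) and (not X and X or not X and not X) or not X and not X)   — complement / identity
= not not ((X or X and W) and not X or not X and not X)   — distribution
= not not (X and not X or not X and not X)   — absorption
= X and not X or not X and not X   — double negation
= not X   — distribution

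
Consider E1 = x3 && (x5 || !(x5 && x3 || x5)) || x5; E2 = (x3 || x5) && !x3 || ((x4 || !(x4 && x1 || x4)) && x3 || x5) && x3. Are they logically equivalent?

E1: x3 && (x5 || !(x5 && x3 || x5)) || x5
    = x3 && (x5 || !x5) || x5   — absorption
    = x3 || x5   — complement / identity
E2: (x3 || x5) && !x3 || ((x4 || !(x4 && x1 || x4)) && x3 || x5) && x3
    = (x3 || x5) && !x3 || ((x4 || !x4) && x3 || x5) && x3   — absorption
    = (x3 || x5) && !x3 || (x3 || x5) && x3   — complement / identity
    = x3 || x5   — distribution
Both reduce to x3 || x5, so they are equivalent.

Yes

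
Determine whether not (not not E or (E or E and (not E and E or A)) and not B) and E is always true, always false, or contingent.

not (not not E or (E or E and (not E and E or A)) and not B) and E
= not (not not E or (E or E and A) and not B) and E   (complement / identity)
= not (E or (E or E and A) and not B) and E   (double negation)
= not (E or E and not B) and E   (absorption)
= not E and E   (absorption)
= False   (complement)

always false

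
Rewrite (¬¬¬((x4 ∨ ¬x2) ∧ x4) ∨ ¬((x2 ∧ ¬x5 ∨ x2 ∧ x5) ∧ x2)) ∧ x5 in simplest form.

(¬x4 ∨ ¬x2) ∧ x5

(¬¬¬((x4 ∨ ¬x2) ∧ x4) ∨ ¬((x2 ∧ ¬x5 ∨ x2 ∧ x5) ∧ x2)) ∧ x5
= (¬¬¬((x4 ∨ ¬x2) ∧ x4) ∨ ¬(x2 ∧ x2)) ∧ x5
= (¬¬¬x4 ∨ ¬(x2 ∧ x2)) ∧ x5
= (¬x4 ∨ ¬(x2 ∧ x2)) ∧ x5
= (¬x4 ∨ ¬x2) ∧ x5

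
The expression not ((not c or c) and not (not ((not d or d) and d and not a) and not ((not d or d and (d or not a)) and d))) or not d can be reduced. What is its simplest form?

not ((not c or c) and not (not ((not d or d) and d and not a) and not ((not d or d and (d or not a)) and d))) or not d
= not not (not ((not d or d) and d and not a) and not ((not d or d and (d or not a)) and d)) or not d   (complement / identity)
= not ((not d or d) and d and not a or (not d or d and (d or not a)) and d) or not d   (De Morgan)
= not ((not d or d) and d and not a or (not d or d) and d) or not d   (absorption)
= not ((not d or d) and d) or not d   (absorption)
= not d or not d   (complement / identity)
= not d   (idempotence)

not d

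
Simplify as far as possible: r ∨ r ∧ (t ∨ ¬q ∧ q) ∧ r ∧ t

r

r ∨ r ∧ (t ∨ ¬q ∧ q) ∧ r ∧ t
= r ∨ r ∧ t ∧ r ∧ t   [complement / identity]
= r ∨ r ∧ t   [idempotence]
= r   [absorption]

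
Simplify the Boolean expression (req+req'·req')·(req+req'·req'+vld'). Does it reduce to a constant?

(req+req'·req')·(req+req'·req'+vld')
= req+req'·req'   [absorption]
= req+req'   [idempotence]
= 1   [complement]

1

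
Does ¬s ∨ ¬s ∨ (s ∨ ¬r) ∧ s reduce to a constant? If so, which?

yes, True

¬s ∨ ¬s ∨ (s ∨ ¬r) ∧ s
= ¬s ∨ (s ∨ ¬r) ∧ s   — idempotence
= ¬s ∨ s   — absorption
= True   — complement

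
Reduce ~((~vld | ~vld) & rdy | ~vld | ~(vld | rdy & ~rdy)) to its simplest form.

~((~vld | ~vld) & rdy | ~vld | ~(vld | rdy & ~rdy))
= ~((~vld | ~vld) & rdy | ~vld | ~vld)   (complement / identity)
= ~(~vld | ~vld)   (absorption)
= vld & vld   (De Morgan)
= vld   (idempotence)

vld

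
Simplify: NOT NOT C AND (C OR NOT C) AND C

C

NOT NOT C AND (C OR NOT C) AND C
= C AND (C OR NOT C) AND C   [double negation]
= C AND C   [complement / identity]
= C   [idempotence]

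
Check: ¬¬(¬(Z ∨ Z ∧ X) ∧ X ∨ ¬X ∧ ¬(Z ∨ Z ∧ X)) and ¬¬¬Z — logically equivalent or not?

Yes

E1: ¬¬(¬(Z ∨ Z ∧ X) ∧ X ∨ ¬X ∧ ¬(Z ∨ Z ∧ X))
    = ¬¬¬(Z ∨ Z ∧ X)
    = ¬¬¬Z
    = ¬Z
E2: ¬¬¬Z
    = ¬Z
Both reduce to ¬Z, so they are equivalent.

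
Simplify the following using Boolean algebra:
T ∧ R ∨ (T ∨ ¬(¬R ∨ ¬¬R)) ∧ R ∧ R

T ∧ R ∨ (T ∨ ¬(¬R ∨ ¬¬R)) ∧ R ∧ R
= T ∧ R ∨ (T ∨ R ∧ ¬R) ∧ R ∧ R   (De Morgan)
= T ∧ R ∨ T ∧ R ∧ R   (complement / identity)
= T ∧ R   (absorption)

T ∧ R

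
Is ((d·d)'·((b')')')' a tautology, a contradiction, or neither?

neither

((d·d)'·((b')')')'
= d·d+(b')'
= d·d+b
= d+b
This depends on b, d, so it is not a constant.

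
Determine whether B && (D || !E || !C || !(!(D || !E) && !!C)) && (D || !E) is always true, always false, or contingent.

B && (D || !E || !C || !(!(D || !E) && !!C)) && (D || !E)
= B && (D || !E || !C || D || !E || !C) && (D || !E)   [De Morgan]
= B && (D || !E || !C) && (D || !E)   [idempotence]
= B && (D || !E)   [absorption]
This depends on B, D, E, so it is not a constant.

contingent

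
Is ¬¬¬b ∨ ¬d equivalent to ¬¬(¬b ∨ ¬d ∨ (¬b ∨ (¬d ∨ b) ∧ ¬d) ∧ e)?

Yes

E1: ¬¬¬b ∨ ¬d
    = ¬b ∨ ¬d
E2: ¬¬(¬b ∨ ¬d ∨ (¬b ∨ (¬d ∨ b) ∧ ¬d) ∧ e)
    = ¬¬(¬b ∨ ¬d ∨ (¬b ∨ ¬d) ∧ e)
    = ¬¬(¬b ∨ ¬d)
    = ¬b ∨ ¬d
Both reduce to ¬b ∨ ¬d, so they are equivalent.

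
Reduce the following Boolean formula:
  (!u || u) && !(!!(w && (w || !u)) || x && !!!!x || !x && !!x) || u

(!u || u) && !(!!(w && (w || !u)) || x && !!!!x || !x && !!x) || u
= (!u || u) && !(!!w || x && !!!!x || !x && !!x) || u   — absorption
= !(!!w || x && !!!!x || !x && !!x) || u   — complement / identity
= !(!!w || x && !!x || !x && !!x) || u   — double negation
= !(!!w || !!x) || u   — distribution
= !w && !x || u   — De Morgan

!w && !x || u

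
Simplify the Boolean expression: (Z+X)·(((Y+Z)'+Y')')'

(Z+X)·(((Y+Z)'+Y')')'
= (Z+X)·((Y+Z)·Y)'
= (Z+X)·Y'

(Z+X)·Y'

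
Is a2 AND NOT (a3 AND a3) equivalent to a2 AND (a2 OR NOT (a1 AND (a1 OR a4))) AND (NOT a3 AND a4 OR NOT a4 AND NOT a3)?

E1: a2 AND NOT (a3 AND a3)
    = a2 AND NOT a3   (idempotence)
E2: a2 AND (a2 OR NOT (a1 AND (a1 OR a4))) AND (NOT a3 AND a4 OR NOT a4 AND NOT a3)
    = a2 AND (a2 OR NOT a1) AND (NOT a3 AND a4 OR NOT a4 AND NOT a3)   (absorption)
    = a2 AND (NOT a3 AND a4 OR NOT a4 AND NOT a3)   (absorption)
    = a2 AND NOT a3   (distribution)
Both reduce to a2 AND NOT a3, so they are equivalent.

Yes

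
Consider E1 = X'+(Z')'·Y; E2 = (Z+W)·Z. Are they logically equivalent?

E1: X'+(Z')'·Y
    = X'+Z·Y
E2: (Z+W)·Z
    = Z
These differ: at W=0, X=0, Y=0, Z=0, E1 = 1 but E2 = 0.

No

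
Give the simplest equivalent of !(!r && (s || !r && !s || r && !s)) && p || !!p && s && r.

!(!r && (s || !r && !s || r && !s)) && p || !!p && s && r
= !(!r && (s || !s)) && p || !!p && s && r
= !!r && p || !!p && s && r
= r && p || !!p && s && r
= r && (p || !!p && s)
= r && (p || p && s)
= r && p

r && p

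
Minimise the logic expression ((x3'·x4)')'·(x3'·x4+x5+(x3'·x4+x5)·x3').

((x3'·x4)')'·(x3'·x4+x5+(x3'·x4+x5)·x3')
= ((x3'·x4)')'·(x3'·x4+x5)   [absorption]
= x3'·x4·(x3'·x4+x5)   [double negation]
= x3'·x4   [absorption]

x3'·x4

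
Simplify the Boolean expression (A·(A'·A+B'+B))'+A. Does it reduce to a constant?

1

(A·(A'·A+B'+B))'+A
= (A·(B'+B))'+A   (complement / identity)
= A'+A   (complement / identity)
= 1   (complement)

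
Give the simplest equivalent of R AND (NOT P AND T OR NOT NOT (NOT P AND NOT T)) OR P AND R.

R

R AND (NOT P AND T OR NOT NOT (NOT P AND NOT T)) OR P AND R
= R AND (NOT P AND T OR NOT P AND NOT T) OR P AND R   — double negation
= R AND NOT P OR P AND R   — distribution
= R   — distribution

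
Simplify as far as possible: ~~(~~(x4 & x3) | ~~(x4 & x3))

~~(~~(x4 & x3) | ~~(x4 & x3))
= ~(~(x4 & x3) & ~(x4 & x3))   (De Morgan)
= ~~(x4 & x3)   (idempotence)
= x4 & x3   (double negation)

x4 & x3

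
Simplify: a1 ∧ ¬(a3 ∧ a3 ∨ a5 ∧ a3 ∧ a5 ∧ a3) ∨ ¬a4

a1 ∧ ¬a3 ∨ ¬a4

a1 ∧ ¬(a3 ∧ a3 ∨ a5 ∧ a3 ∧ a5 ∧ a3) ∨ ¬a4
= a1 ∧ ¬(a3 ∧ a3 ∨ a5 ∧ a3) ∨ ¬a4
= a1 ∧ ¬(a3 ∧ (a3 ∨ a5)) ∨ ¬a4
= a1 ∧ ¬a3 ∨ ¬a4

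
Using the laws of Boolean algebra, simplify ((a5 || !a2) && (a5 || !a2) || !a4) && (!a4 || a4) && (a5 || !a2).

a5 || !a2

((a5 || !a2) && (a5 || !a2) || !a4) && (!a4 || a4) && (a5 || !a2)
= (a5 || !a2 || !a4) && (!a4 || a4) && (a5 || !a2)   (idempotence)
= (a5 || !a2 || !a4) && (a5 || !a2)   (complement / identity)
= a5 || !a2   (absorption)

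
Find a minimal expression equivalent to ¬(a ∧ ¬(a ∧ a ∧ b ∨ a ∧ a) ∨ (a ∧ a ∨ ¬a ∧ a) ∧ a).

¬(a ∧ ¬(a ∧ a ∧ b ∨ a ∧ a) ∨ (a ∧ a ∨ ¬a ∧ a) ∧ a)
= ¬(a ∧ ¬(a ∧ a ∧ b ∨ a ∧ a) ∨ a ∧ a)   (distribution)
= ¬(a ∧ ¬(a ∧ a) ∨ a ∧ a)   (absorption)
= ¬(a ∧ ¬a ∨ a ∧ a)   (idempotence)
= ¬a   (distribution)

¬a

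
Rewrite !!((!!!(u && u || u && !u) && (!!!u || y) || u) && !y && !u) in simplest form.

!y && !u

!!((!!!(u && u || u && !u) && (!!!u || y) || u) && !y && !u)
= (!!!(u && u || u && !u) && (!!!u || y) || u) && !y && !u   [double negation]
= (!!!u && (!!!u || y) || u) && !y && !u   [distribution]
= (!!!u || u) && !y && !u   [absorption]
= (!u || u) && !y && !u   [double negation]
= !y && !u   [complement / identity]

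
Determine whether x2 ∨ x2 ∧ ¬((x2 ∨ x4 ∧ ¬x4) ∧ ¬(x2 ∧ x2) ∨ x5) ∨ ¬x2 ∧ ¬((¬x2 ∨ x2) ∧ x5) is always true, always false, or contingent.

x2 ∨ x2 ∧ ¬((x2 ∨ x4 ∧ ¬x4) ∧ ¬(x2 ∧ x2) ∨ x5) ∨ ¬x2 ∧ ¬((¬x2 ∨ x2) ∧ x5)
= x2 ∨ x2 ∧ ¬(x2 ∧ ¬(x2 ∧ x2) ∨ x5) ∨ ¬x2 ∧ ¬((¬x2 ∨ x2) ∧ x5)   — complement / identity
= x2 ∨ x2 ∧ ¬(x2 ∧ ¬x2 ∨ x5) ∨ ¬x2 ∧ ¬((¬x2 ∨ x2) ∧ x5)   — idempotence
= x2 ∨ x2 ∧ ¬x5 ∨ ¬x2 ∧ ¬((¬x2 ∨ x2) ∧ x5)   — complement / identity
= x2 ∨ x2 ∧ ¬x5 ∨ ¬x2 ∧ ¬x5   — complement / identity
= x2 ∨ ¬x5   — distribution
This depends on x2, x5, so it is not a constant.

contingent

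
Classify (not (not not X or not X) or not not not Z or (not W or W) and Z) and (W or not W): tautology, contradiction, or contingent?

(not (not not X or not X) or not not not Z or (not W or W) and Z) and (W or not W)
= (not X and X or not not not Z or (not W or W) and Z) and (W or not W)   (De Morgan)
= (not X and X or not not not Z or Z) and (W or not W)   (complement / identity)
= not X and X or not not not Z or Z   (complement / identity)
= not not not Z or Z   (complement / identity)
= not Z or Z   (double negation)
= True   (complement)

tautology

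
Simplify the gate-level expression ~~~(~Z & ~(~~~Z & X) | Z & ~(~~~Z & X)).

~Z & X

~~~(~Z & ~(~~~Z & X) | Z & ~(~~~Z & X))
= ~(~Z & ~(~~~Z & X) | Z & ~(~~~Z & X))   — double negation
= ~~(~~~Z & X)   — distribution
= ~~~Z & X   — double negation
= ~Z & X   — double negation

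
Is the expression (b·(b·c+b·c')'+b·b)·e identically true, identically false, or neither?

(b·(b·c+b·c')'+b·b)·e
= (b·b'+b·b)·e   (distribution)
= b·e   (distribution)
This depends on b, e, so it is not a constant.

neither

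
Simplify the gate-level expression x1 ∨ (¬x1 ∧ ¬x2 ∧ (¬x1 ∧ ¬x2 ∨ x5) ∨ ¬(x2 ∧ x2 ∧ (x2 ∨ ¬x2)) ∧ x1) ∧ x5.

x1 ∨ ¬x2 ∧ x5

x1 ∨ (¬x1 ∧ ¬x2 ∧ (¬x1 ∧ ¬x2 ∨ x5) ∨ ¬(x2 ∧ x2 ∧ (x2 ∨ ¬x2)) ∧ x1) ∧ x5
= x1 ∨ (¬x1 ∧ ¬x2 ∨ ¬(x2 ∧ x2 ∧ (x2 ∨ ¬x2)) ∧ x1) ∧ x5   (absorption)
= x1 ∨ (¬x1 ∧ ¬x2 ∨ ¬(x2 ∧ x2) ∧ x1) ∧ x5   (complement / identity)
= x1 ∨ (¬x1 ∧ ¬x2 ∨ ¬x2 ∧ x1) ∧ x5   (idempotence)
= x1 ∨ ¬x2 ∧ x5   (distribution)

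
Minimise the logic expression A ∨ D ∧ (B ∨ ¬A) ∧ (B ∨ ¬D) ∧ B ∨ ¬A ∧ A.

A ∨ D ∧ (B ∨ ¬A) ∧ (B ∨ ¬D) ∧ B ∨ ¬A ∧ A
= A ∨ D ∧ (B ∨ ¬A) ∧ B ∨ ¬A ∧ A   (absorption)
= A ∨ D ∧ (B ∨ ¬A) ∧ B   (complement / identity)
= A ∨ D ∧ B   (absorption)

A ∨ D ∧ B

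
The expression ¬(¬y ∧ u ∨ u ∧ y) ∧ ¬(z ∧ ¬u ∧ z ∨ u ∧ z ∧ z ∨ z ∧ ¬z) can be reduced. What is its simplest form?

¬(¬y ∧ u ∨ u ∧ y) ∧ ¬(z ∧ ¬u ∧ z ∨ u ∧ z ∧ z ∨ z ∧ ¬z)
= ¬u ∧ ¬(z ∧ ¬u ∧ z ∨ u ∧ z ∧ z ∨ z ∧ ¬z)
= ¬u ∧ ¬(z ∧ (z ∧ ¬u ∨ u ∧ z) ∨ z ∧ ¬z)
= ¬u ∧ ¬(z ∧ z ∨ z ∧ ¬z)
= ¬u ∧ ¬z

¬u ∧ ¬z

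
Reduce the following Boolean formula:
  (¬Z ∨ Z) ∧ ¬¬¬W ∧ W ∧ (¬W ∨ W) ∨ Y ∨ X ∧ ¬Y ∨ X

(¬Z ∨ Z) ∧ ¬¬¬W ∧ W ∧ (¬W ∨ W) ∨ Y ∨ X ∧ ¬Y ∨ X
= (¬Z ∨ Z) ∧ ¬W ∧ W ∧ (¬W ∨ W) ∨ Y ∨ X ∧ ¬Y ∨ X
= ¬W ∧ W ∧ (¬W ∨ W) ∨ Y ∨ X ∧ ¬Y ∨ X
= ¬W ∧ W ∧ (¬W ∨ W) ∨ Y ∨ X
= ¬W ∧ W ∨ Y ∨ X
= Y ∨ X

Y ∨ X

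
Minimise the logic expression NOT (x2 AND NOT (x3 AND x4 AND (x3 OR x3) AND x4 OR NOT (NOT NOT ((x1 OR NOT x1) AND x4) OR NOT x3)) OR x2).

NOT (x2 AND NOT (x3 AND x4 AND (x3 OR x3) AND x4 OR NOT (NOT NOT ((x1 OR NOT x1) AND x4) OR NOT x3)) OR x2)
= NOT (x2 AND NOT (x3 AND x4 AND x3 AND x4 OR NOT (NOT NOT ((x1 OR NOT x1) AND x4) OR NOT x3)) OR x2)
= NOT (x2 AND NOT (x3 AND x4 AND x3 AND x4 OR NOT ((x1 OR NOT x1) AND x4) AND x3) OR x2)
= NOT (x2 AND NOT (x3 AND x4 OR NOT ((x1 OR NOT x1) AND x4) AND x3) OR x2)
= NOT (x2 AND NOT (x3 AND x4 OR NOT x4 AND x3) OR x2)
= NOT (x2 AND NOT x3 OR x2)
= NOT x2

NOT x2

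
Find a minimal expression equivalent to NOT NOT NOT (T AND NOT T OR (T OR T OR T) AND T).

NOT T

NOT NOT NOT (T AND NOT T OR (T OR T OR T) AND T)
= NOT NOT NOT (T AND NOT T OR (T OR T) AND T)   (idempotence)
= NOT NOT NOT (T AND NOT T OR T AND T)   (idempotence)
= NOT NOT NOT T   (distribution)
= NOT T   (double negation)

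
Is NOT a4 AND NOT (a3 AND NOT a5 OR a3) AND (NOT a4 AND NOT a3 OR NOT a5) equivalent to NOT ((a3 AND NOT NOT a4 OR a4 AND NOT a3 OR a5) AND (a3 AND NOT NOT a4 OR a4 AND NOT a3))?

No

E1: NOT a4 AND NOT (a3 AND NOT a5 OR a3) AND (NOT a4 AND NOT a3 OR NOT a5)
    = NOT a4 AND NOT a3 AND (NOT a4 AND NOT a3 OR NOT a5)   [absorption]
    = NOT a4 AND NOT a3   [absorption]
E2: NOT ((a3 AND NOT NOT a4 OR a4 AND NOT a3 OR a5) AND (a3 AND NOT NOT a4 OR a4 AND NOT a3))
    = NOT (a3 AND NOT NOT a4 OR a4 AND NOT a3)   [absorption]
    = NOT (a3 AND a4 OR a4 AND NOT a3)   [double negation]
    = NOT a4   [distribution]
These differ: at a3=1, a4=0, a5=0, E1 = 0 but E2 = 1.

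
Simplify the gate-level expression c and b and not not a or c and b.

c and b

c and b and not not a or c and b
= c and b and a or c and b
= c and b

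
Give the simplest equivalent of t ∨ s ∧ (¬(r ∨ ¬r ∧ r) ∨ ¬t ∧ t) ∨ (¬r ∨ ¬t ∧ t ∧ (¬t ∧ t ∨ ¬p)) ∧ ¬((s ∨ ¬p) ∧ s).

t ∨ ¬r

t ∨ s ∧ (¬(r ∨ ¬r ∧ r) ∨ ¬t ∧ t) ∨ (¬r ∨ ¬t ∧ t ∧ (¬t ∧ t ∨ ¬p)) ∧ ¬((s ∨ ¬p) ∧ s)
= t ∨ s ∧ (¬(r ∨ ¬r ∧ r) ∨ ¬t ∧ t) ∨ (¬r ∨ ¬t ∧ t) ∧ ¬((s ∨ ¬p) ∧ s)   — absorption
= t ∨ s ∧ (¬(r ∨ ¬r ∧ r) ∨ ¬t ∧ t) ∨ (¬r ∨ ¬t ∧ t) ∧ ¬s   — absorption
= t ∨ s ∧ (¬r ∨ ¬t ∧ t) ∨ (¬r ∨ ¬t ∧ t) ∧ ¬s   — complement / identity
= t ∨ ¬r ∨ ¬t ∧ t   — distribution
= t ∨ ¬r   — complement / identity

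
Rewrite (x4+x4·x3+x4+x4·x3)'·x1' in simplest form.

x4'·x1'

(x4+x4·x3+x4+x4·x3)'·x1'
= (x4+x4·x3)'·x1'   (idempotence)
= x4'·x1'   (absorption)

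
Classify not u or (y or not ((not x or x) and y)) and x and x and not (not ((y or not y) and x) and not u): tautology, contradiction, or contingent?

not u or (y or not ((not x or x) and y)) and x and x and not (not ((y or not y) and x) and not u)
= not u or (y or not ((not x or x) and y)) and x and x and ((y or not y) and x or u)   — De Morgan
= not u or (y or not y) and x and x and ((y or not y) and x or u)   — complement / identity
= not u or (y or not y) and x and ((y or not y) and x or u)   — idempotence
= not u or (y or not y) and x   — absorption
= not u or x   — complement / identity
This depends on u, x, so it is not a constant.

contingent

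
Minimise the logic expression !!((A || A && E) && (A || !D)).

!!((A || A && E) && (A || !D))
= (A || A && E) && (A || !D)   [double negation]
= A && (A || !D)   [absorption]
= A   [absorption]

A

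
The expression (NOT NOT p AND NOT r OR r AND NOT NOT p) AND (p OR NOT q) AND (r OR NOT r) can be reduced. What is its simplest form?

(NOT NOT p AND NOT r OR r AND NOT NOT p) AND (p OR NOT q) AND (r OR NOT r)
= NOT NOT p AND (p OR NOT q) AND (r OR NOT r)   (distribution)
= p AND (p OR NOT q) AND (r OR NOT r)   (double negation)
= p AND (p OR NOT q)   (complement / identity)
= p   (absorption)

p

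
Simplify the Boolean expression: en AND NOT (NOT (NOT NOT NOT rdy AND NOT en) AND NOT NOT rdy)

en AND NOT rdy

en AND NOT (NOT (NOT NOT NOT rdy AND NOT en) AND NOT NOT rdy)
= en AND NOT (NOT (NOT rdy AND NOT en) AND NOT NOT rdy)   — double negation
= en AND (NOT rdy AND NOT en OR NOT rdy)   — De Morgan
= en AND NOT rdy   — absorption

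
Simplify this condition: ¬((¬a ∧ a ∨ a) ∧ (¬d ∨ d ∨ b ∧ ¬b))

¬a

¬((¬a ∧ a ∨ a) ∧ (¬d ∨ d ∨ b ∧ ¬b))
= ¬((¬a ∧ a ∨ a) ∧ (¬d ∨ d))   [complement / identity]
= ¬(a ∧ (¬d ∨ d))   [complement / identity]
= ¬a   [complement / identity]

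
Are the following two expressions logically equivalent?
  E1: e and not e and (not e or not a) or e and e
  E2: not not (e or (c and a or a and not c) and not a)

Yes

E1: e and not e and (not e or not a) or e and e
    = e and not e or e and e   — absorption
    = e   — distribution
E2: not not (e or (c and a or a and not c) and not a)
    = not not (e or a and not a)   — distribution
    = not not e   — complement / identity
    = e   — double negation
Both reduce to e, so they are equivalent.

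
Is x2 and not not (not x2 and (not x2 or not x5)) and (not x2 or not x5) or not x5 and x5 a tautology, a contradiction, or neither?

x2 and not not (not x2 and (not x2 or not x5)) and (not x2 or not x5) or not x5 and x5
= x2 and not not not x2 and (not x2 or not x5) or not x5 and x5
= x2 and not x2 and (not x2 or not x5) or not x5 and x5
= x2 and not x2 or not x5 and x5
= x2 and not x2
= False

contradiction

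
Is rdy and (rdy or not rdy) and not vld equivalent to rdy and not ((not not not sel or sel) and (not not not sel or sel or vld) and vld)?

Yes

E1: rdy and (rdy or not rdy) and not vld
    = rdy and not vld   [complement / identity]
E2: rdy and not ((not not not sel or sel) and (not not not sel or sel or vld) and vld)
    = rdy and not ((not not not sel or sel) and vld)   [absorption]
    = rdy and not ((not sel or sel) and vld)   [double negation]
    = rdy and not vld   [complement / identity]
Both reduce to rdy and not vld, so they are equivalent.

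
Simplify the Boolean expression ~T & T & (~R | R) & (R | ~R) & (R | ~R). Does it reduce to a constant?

0

~T & T & (~R | R) & (R | ~R) & (R | ~R)
= ~T & T & (~R | R) & (R | ~R)   [idempotence]
= ~T & T & (~R | R)   [complement / identity]
= ~T & T   [complement / identity]
= 0   [complement]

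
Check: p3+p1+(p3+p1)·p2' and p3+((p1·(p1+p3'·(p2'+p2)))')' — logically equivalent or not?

E1: p3+p1+(p3+p1)·p2'
    = p3+p1   [absorption]
E2: p3+((p1·(p1+p3'·(p2'+p2)))')'
    = p3+((p1·(p1+p3'))')'   [complement / identity]
    = p3+p1·(p1+p3')   [double negation]
    = p3+p1   [absorption]
Both reduce to p3+p1, so they are equivalent.

Yes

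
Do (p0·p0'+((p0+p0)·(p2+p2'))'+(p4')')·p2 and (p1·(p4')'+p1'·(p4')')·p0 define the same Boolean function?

E1: (p0·p0'+((p0+p0)·(p2+p2'))'+(p4')')·p2
    = (p0·p0'+(p0·(p2+p2'))'+(p4')')·p2   [idempotence]
    = (p0·p0'+(p0·(p2+p2'))'+p4)·p2   [double negation]
    = ((p0·(p2+p2'))'+p4)·p2   [complement / identity]
    = (p0'+p4)·p2   [complement / identity]
E2: (p1·(p4')'+p1'·(p4')')·p0
    = (p4')'·p0   [distribution]
    = p4·p0   [double negation]
These differ: at p0=0, p1=0, p2=1, p4=1, E1 = 1 but E2 = 0.

No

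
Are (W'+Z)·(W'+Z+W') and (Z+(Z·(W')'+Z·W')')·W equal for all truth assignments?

No

E1: (W'+Z)·(W'+Z+W')
    = W'+Z   [absorption]
E2: (Z+(Z·(W')'+Z·W')')·W
    = (Z+(Z·W+Z·W')')·W   [double negation]
    = (Z+((W+W')·Z)')·W   [distribution]
    = (Z+Z')·W   [complement / identity]
    = W   [complement / identity]
These differ: at W=0, Z=0, E1 = 1 but E2 = 0.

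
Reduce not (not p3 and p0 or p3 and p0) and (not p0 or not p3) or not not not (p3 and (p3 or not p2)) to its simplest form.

not (not p3 and p0 or p3 and p0) and (not p0 or not p3) or not not not (p3 and (p3 or not p2))
= not (not p3 and p0 or p3 and p0) and (not p0 or not p3) or not (p3 and (p3 or not p2))
= not (not p3 and p0 or p3 and p0) and (not p0 or not p3) or not p3
= not p0 and (not p0 or not p3) or not p3
= not p0 or not p3

not p0 or not p3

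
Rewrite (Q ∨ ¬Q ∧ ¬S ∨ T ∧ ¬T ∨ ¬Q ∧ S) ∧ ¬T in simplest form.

¬T

(Q ∨ ¬Q ∧ ¬S ∨ T ∧ ¬T ∨ ¬Q ∧ S) ∧ ¬T
= (Q ∨ ¬Q ∧ ¬S ∨ ¬Q ∧ S) ∧ ¬T   [complement / identity]
= (Q ∨ ¬Q) ∧ ¬T   [distribution]
= ¬T   [complement / identity]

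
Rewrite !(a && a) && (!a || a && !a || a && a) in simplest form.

!(a && a) && (!a || a && !a || a && a)
= !(a && a) && (!a || a)
= !a && (!a || a)
= !a

!a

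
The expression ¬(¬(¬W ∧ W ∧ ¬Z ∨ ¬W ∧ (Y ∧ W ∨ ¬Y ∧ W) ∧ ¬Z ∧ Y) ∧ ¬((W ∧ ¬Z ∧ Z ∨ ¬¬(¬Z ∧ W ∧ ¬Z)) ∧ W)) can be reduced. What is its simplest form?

¬(¬(¬W ∧ W ∧ ¬Z ∨ ¬W ∧ (Y ∧ W ∨ ¬Y ∧ W) ∧ ¬Z ∧ Y) ∧ ¬((W ∧ ¬Z ∧ Z ∨ ¬¬(¬Z ∧ W ∧ ¬Z)) ∧ W))
= ¬(¬(¬W ∧ W ∧ ¬Z ∨ ¬W ∧ W ∧ ¬Z ∧ Y) ∧ ¬((W ∧ ¬Z ∧ Z ∨ ¬¬(¬Z ∧ W ∧ ¬Z)) ∧ W))
= ¬(¬(¬W ∧ W ∧ ¬Z ∨ ¬W ∧ W ∧ ¬Z ∧ Y) ∧ ¬((W ∧ ¬Z ∧ Z ∨ ¬Z ∧ W ∧ ¬Z) ∧ W))
= ¬W ∧ W ∧ ¬Z ∨ ¬W ∧ W ∧ ¬Z ∧ Y ∨ (W ∧ ¬Z ∧ Z ∨ ¬Z ∧ W ∧ ¬Z) ∧ W
= ¬W ∧ W ∧ ¬Z ∨ (W ∧ ¬Z ∧ Z ∨ ¬Z ∧ W ∧ ¬Z) ∧ W
= ¬W ∧ W ∧ ¬Z ∨ W ∧ ¬Z ∧ W
= W ∧ ¬Z

W ∧ ¬Z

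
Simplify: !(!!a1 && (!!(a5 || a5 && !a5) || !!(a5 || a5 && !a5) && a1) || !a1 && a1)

!(!!a1 && (!!(a5 || a5 && !a5) || !!(a5 || a5 && !a5) && a1) || !a1 && a1)
= !(!!a1 && (!!(a5 || a5 && !a5) || !!(a5 || a5 && !a5) && a1))   (complement / identity)
= !(!!a1 && !!(a5 || a5 && !a5))   (absorption)
= !(!!a1 && !!a5)   (complement / identity)
= !a1 || !a5   (De Morgan)

!a1 || !a5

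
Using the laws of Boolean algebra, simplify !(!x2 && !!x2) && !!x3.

!(!x2 && !!x2) && !!x3
= (x2 || !x2) && !!x3   (De Morgan)
= !!x3   (complement / identity)
= x3   (double negation)

x3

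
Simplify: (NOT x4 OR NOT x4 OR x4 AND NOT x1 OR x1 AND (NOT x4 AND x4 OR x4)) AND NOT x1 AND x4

(NOT x4 OR NOT x4 OR x4 AND NOT x1 OR x1 AND (NOT x4 AND x4 OR x4)) AND NOT x1 AND x4
= (NOT x4 OR NOT x4 OR x4 AND NOT x1 OR x1 AND x4) AND NOT x1 AND x4   [complement / identity]
= (NOT x4 OR NOT x4 OR x4) AND NOT x1 AND x4   [distribution]
= (NOT x4 OR x4) AND NOT x1 AND x4   [idempotence]
= NOT x1 AND x4   [complement / identity]

NOT x1 AND x4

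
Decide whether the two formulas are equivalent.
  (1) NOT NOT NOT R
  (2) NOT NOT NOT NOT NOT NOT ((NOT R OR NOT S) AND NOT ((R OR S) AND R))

E1: NOT NOT NOT R
    = NOT R   — double negation
E2: NOT NOT NOT NOT NOT NOT ((NOT R OR NOT S) AND NOT ((R OR S) AND R))
    = NOT NOT NOT NOT ((NOT R OR NOT S) AND NOT ((R OR S) AND R))   — double negation
    = NOT NOT NOT NOT ((NOT R OR NOT S) AND NOT R)   — absorption
    = NOT NOT NOT NOT NOT R   — absorption
    = NOT NOT NOT R   — double negation
    = NOT R   — double negation
Both reduce to NOT R, so they are equivalent.

Yes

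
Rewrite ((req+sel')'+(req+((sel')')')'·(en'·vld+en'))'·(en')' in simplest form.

(req+sel')·en

((req+sel')'+(req+((sel')')')'·(en'·vld+en'))'·(en')'
= ((req+sel')'+(req+sel')'·(en'·vld+en'))'·(en')'   [double negation]
= ((req+sel')'+(req+sel')'·en')'·(en')'   [absorption]
= ((req+sel')')'·(en')'   [absorption]
= (req+sel')·(en')'   [double negation]
= (req+sel')·en   [double negation]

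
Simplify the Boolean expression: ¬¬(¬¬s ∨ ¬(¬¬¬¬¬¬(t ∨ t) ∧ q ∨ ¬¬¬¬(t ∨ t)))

¬¬(¬¬s ∨ ¬(¬¬¬¬¬¬(t ∨ t) ∧ q ∨ ¬¬¬¬(t ∨ t)))
= ¬¬(¬¬s ∨ ¬(¬¬¬¬(t ∨ t) ∧ q ∨ ¬¬¬¬(t ∨ t)))   (double negation)
= ¬¬(¬¬s ∨ ¬¬¬¬¬(t ∨ t))   (absorption)
= ¬¬(¬¬s ∨ ¬¬¬¬¬t)   (idempotence)
= ¬(¬s ∧ ¬¬¬¬t)   (De Morgan)
= s ∨ ¬¬¬t   (De Morgan)
= s ∨ ¬t   (double negation)

s ∨ ¬t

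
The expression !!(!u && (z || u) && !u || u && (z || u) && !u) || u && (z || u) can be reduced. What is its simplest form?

z || u

!!(!u && (z || u) && !u || u && (z || u) && !u) || u && (z || u)
= !!((z || u) && !u) || u && (z || u)   — distribution
= (z || u) && !u || u && (z || u)   — double negation
= z || u   — distribution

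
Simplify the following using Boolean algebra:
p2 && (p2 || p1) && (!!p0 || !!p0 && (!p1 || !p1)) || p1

p2 && p0 || p1

p2 && (p2 || p1) && (!!p0 || !!p0 && (!p1 || !p1)) || p1
= p2 && (p2 || p1) && (!!p0 || !!p0 && !p1) || p1   (idempotence)
= p2 && (p2 || p1) && !!p0 || p1   (absorption)
= p2 && !!p0 || p1   (absorption)
= p2 && p0 || p1   (double negation)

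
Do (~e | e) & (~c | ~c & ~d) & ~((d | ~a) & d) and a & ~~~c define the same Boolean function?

E1: (~e | e) & (~c | ~c & ~d) & ~((d | ~a) & d)
    = (~c | ~c & ~d) & ~((d | ~a) & d)   (complement / identity)
    = ~c & ~((d | ~a) & d)   (absorption)
    = ~c & ~d   (absorption)
E2: a & ~~~c
    = a & ~c   (double negation)
These differ: at a=1, c=0, d=1, e=0, E1 = 0 but E2 = 1.

No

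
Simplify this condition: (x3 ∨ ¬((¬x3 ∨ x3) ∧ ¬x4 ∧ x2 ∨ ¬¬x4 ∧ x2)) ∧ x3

x3

(x3 ∨ ¬((¬x3 ∨ x3) ∧ ¬x4 ∧ x2 ∨ ¬¬x4 ∧ x2)) ∧ x3
= (x3 ∨ ¬(¬x4 ∧ x2 ∨ ¬¬x4 ∧ x2)) ∧ x3   — complement / identity
= (x3 ∨ ¬(¬x4 ∧ x2 ∨ x4 ∧ x2)) ∧ x3   — double negation
= (x3 ∨ ¬x2) ∧ x3   — distribution
= x3   — absorption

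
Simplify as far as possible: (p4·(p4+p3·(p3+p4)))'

(p4·(p4+p3·(p3+p4)))'
= (p4·(p4+p3))'   (absorption)
= p4'   (absorption)

p4'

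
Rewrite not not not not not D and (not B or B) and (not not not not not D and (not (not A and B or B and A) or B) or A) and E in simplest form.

not not not not not D and (not B or B) and (not not not not not D and (not (not A and B or B and A) or B) or A) and E
= not not not not not D and (not B or B) and (not not not not not D and (not B or B) or A) and E
= not not not not not D and (not B or B) and E
= not not not not not D and E
= not not not D and E
= not D and E

not D and E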